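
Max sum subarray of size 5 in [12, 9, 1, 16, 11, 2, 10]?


[0:5]: 49
[1:6]: 39
[2:7]: 40

Max: 49 at [0:5]


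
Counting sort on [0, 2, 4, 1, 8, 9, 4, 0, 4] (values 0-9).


Input: [0, 2, 4, 1, 8, 9, 4, 0, 4]
Counts: [2, 1, 1, 0, 3, 0, 0, 0, 1, 1]

Sorted: [0, 0, 1, 2, 4, 4, 4, 8, 9]


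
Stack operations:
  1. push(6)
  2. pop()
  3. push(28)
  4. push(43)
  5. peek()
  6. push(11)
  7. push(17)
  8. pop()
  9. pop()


push(6) -> [6]
pop()->6, []
push(28) -> [28]
push(43) -> [28, 43]
peek()->43
push(11) -> [28, 43, 11]
push(17) -> [28, 43, 11, 17]
pop()->17, [28, 43, 11]
pop()->11, [28, 43]

Final stack: [28, 43]


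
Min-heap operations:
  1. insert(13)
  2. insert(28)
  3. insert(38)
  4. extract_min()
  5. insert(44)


insert(13) -> [13]
insert(28) -> [13, 28]
insert(38) -> [13, 28, 38]
extract_min()->13, [28, 38]
insert(44) -> [28, 38, 44]

Final heap: [28, 38, 44]


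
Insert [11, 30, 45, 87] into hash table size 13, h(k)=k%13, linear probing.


Insert 11: h=11 -> slot 11
Insert 30: h=4 -> slot 4
Insert 45: h=6 -> slot 6
Insert 87: h=9 -> slot 9

Table: [None, None, None, None, 30, None, 45, None, None, 87, None, 11, None]


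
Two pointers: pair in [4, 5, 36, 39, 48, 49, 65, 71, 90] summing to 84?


lo=0(4)+hi=8(90)=94
lo=0(4)+hi=7(71)=75
lo=1(5)+hi=7(71)=76
lo=2(36)+hi=7(71)=107
lo=2(36)+hi=6(65)=101
lo=2(36)+hi=5(49)=85
lo=2(36)+hi=4(48)=84

Yes: 36+48=84


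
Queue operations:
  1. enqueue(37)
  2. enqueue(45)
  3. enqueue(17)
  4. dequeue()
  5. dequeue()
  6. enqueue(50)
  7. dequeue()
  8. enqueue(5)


enqueue(37) -> [37]
enqueue(45) -> [37, 45]
enqueue(17) -> [37, 45, 17]
dequeue()->37, [45, 17]
dequeue()->45, [17]
enqueue(50) -> [17, 50]
dequeue()->17, [50]
enqueue(5) -> [50, 5]

Final queue: [50, 5]


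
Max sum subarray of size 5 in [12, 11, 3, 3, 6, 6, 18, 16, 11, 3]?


[0:5]: 35
[1:6]: 29
[2:7]: 36
[3:8]: 49
[4:9]: 57
[5:10]: 54

Max: 57 at [4:9]


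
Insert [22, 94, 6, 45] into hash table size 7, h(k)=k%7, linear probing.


Insert 22: h=1 -> slot 1
Insert 94: h=3 -> slot 3
Insert 6: h=6 -> slot 6
Insert 45: h=3, 1 probes -> slot 4

Table: [None, 22, None, 94, 45, None, 6]


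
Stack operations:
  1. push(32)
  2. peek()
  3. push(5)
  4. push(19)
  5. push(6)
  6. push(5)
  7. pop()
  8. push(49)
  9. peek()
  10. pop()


push(32) -> [32]
peek()->32
push(5) -> [32, 5]
push(19) -> [32, 5, 19]
push(6) -> [32, 5, 19, 6]
push(5) -> [32, 5, 19, 6, 5]
pop()->5, [32, 5, 19, 6]
push(49) -> [32, 5, 19, 6, 49]
peek()->49
pop()->49, [32, 5, 19, 6]

Final stack: [32, 5, 19, 6]


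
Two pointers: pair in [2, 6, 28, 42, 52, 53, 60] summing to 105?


lo=0(2)+hi=6(60)=62
lo=1(6)+hi=6(60)=66
lo=2(28)+hi=6(60)=88
lo=3(42)+hi=6(60)=102
lo=4(52)+hi=6(60)=112
lo=4(52)+hi=5(53)=105

Yes: 52+53=105


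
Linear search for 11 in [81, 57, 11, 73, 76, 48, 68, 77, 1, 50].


i=0: 81!=11
i=1: 57!=11
i=2: 11==11 found!

Found at 2, 3 comps


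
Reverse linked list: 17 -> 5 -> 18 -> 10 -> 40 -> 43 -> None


Step 1: curr=17, set curr.next=prev(None) | reversed so far: 17
Step 2: curr=5, set curr.next=prev(17) | reversed so far: 5 -> 17
Step 3: curr=18, set curr.next=prev(5) | reversed so far: 18 -> 5 -> 17
Step 4: curr=10, set curr.next=prev(18) | reversed so far: 10 -> 18 -> 5 -> 17
Step 5: curr=40, set curr.next=prev(10) | reversed so far: 40 -> 10 -> 18 -> 5 -> 17
Step 6: curr=43, set curr.next=prev(40) | reversed so far: 43 -> 40 -> 10 -> 18 -> 5 -> 17

43 -> 40 -> 10 -> 18 -> 5 -> 17 -> None


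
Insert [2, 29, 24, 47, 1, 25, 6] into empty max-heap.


Insert 2: [2]
Insert 29: [29, 2]
Insert 24: [29, 2, 24]
Insert 47: [47, 29, 24, 2]
Insert 1: [47, 29, 24, 2, 1]
Insert 25: [47, 29, 25, 2, 1, 24]
Insert 6: [47, 29, 25, 2, 1, 24, 6]

Final heap: [47, 29, 25, 2, 1, 24, 6]


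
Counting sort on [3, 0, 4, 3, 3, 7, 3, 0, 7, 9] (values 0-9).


Input: [3, 0, 4, 3, 3, 7, 3, 0, 7, 9]
Counts: [2, 0, 0, 4, 1, 0, 0, 2, 0, 1]

Sorted: [0, 0, 3, 3, 3, 3, 4, 7, 7, 9]


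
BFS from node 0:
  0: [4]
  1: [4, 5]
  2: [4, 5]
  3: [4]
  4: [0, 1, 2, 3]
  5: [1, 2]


Visit 0, enqueue [4]
Visit 4, enqueue [1, 2, 3]
Visit 1, enqueue [5]
Visit 2, enqueue []
Visit 3, enqueue []
Visit 5, enqueue []

BFS order: [0, 4, 1, 2, 3, 5]


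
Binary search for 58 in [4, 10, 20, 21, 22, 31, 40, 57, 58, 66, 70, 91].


Step 1: lo=0, hi=11, mid=5, val=31
Step 2: lo=6, hi=11, mid=8, val=58

Found at index 8


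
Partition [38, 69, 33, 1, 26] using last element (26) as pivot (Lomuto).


Pivot: 26
  1 <= 26: swap -> [1, 69, 33, 38, 26]
Place pivot at 1: [1, 26, 33, 38, 69]

Partitioned: [1, 26, 33, 38, 69]


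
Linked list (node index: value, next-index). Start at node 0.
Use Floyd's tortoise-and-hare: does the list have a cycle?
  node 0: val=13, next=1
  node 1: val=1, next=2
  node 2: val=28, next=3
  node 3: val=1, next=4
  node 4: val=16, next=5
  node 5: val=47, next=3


Floyd's tortoise (slow, +1) and hare (fast, +2):
  init: slow=0, fast=0
  step 1: slow=1, fast=2
  step 2: slow=2, fast=4
  step 3: slow=3, fast=3
  slow == fast at node 3: cycle detected

Cycle: yes


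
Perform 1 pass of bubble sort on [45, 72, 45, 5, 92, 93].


Initial: [45, 72, 45, 5, 92, 93]
Pass 1: [45, 45, 5, 72, 92, 93] (2 swaps)

After 1 pass: [45, 45, 5, 72, 92, 93]


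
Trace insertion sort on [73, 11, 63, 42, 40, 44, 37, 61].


Initial: [73, 11, 63, 42, 40, 44, 37, 61]
Insert 11: [11, 73, 63, 42, 40, 44, 37, 61]
Insert 63: [11, 63, 73, 42, 40, 44, 37, 61]
Insert 42: [11, 42, 63, 73, 40, 44, 37, 61]
Insert 40: [11, 40, 42, 63, 73, 44, 37, 61]
Insert 44: [11, 40, 42, 44, 63, 73, 37, 61]
Insert 37: [11, 37, 40, 42, 44, 63, 73, 61]
Insert 61: [11, 37, 40, 42, 44, 61, 63, 73]

Sorted: [11, 37, 40, 42, 44, 61, 63, 73]


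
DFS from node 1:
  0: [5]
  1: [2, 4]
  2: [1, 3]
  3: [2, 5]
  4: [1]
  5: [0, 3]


Visit 1, push [4, 2]
Visit 2, push [3]
Visit 3, push [5]
Visit 5, push [0]
Visit 0, push []
Visit 4, push []

DFS order: [1, 2, 3, 5, 0, 4]


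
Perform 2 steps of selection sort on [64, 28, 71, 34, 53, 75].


Initial: [64, 28, 71, 34, 53, 75]
Step 1: min=28 at 1
  Swap: [28, 64, 71, 34, 53, 75]
Step 2: min=34 at 3
  Swap: [28, 34, 71, 64, 53, 75]

After 2 steps: [28, 34, 71, 64, 53, 75]


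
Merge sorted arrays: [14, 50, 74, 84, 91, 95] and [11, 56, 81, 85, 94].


Take 11 from B
Take 14 from A
Take 50 from A
Take 56 from B
Take 74 from A
Take 81 from B
Take 84 from A
Take 85 from B
Take 91 from A
Take 94 from B

Merged: [11, 14, 50, 56, 74, 81, 84, 85, 91, 94, 95]


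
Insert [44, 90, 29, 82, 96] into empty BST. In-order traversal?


Insert 44: root
Insert 90: R from 44
Insert 29: L from 44
Insert 82: R from 44 -> L from 90
Insert 96: R from 44 -> R from 90

In-order: [29, 44, 82, 90, 96]


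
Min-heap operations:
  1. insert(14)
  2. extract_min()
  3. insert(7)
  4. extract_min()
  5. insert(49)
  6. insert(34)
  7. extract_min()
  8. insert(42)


insert(14) -> [14]
extract_min()->14, []
insert(7) -> [7]
extract_min()->7, []
insert(49) -> [49]
insert(34) -> [34, 49]
extract_min()->34, [49]
insert(42) -> [42, 49]

Final heap: [42, 49]


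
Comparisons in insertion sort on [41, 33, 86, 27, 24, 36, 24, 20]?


Algorithm: insertion sort
Input: [41, 33, 86, 27, 24, 36, 24, 20]
Sorted: [20, 24, 24, 27, 33, 36, 41, 86]

25


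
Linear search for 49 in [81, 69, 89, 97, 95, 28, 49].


i=0: 81!=49
i=1: 69!=49
i=2: 89!=49
i=3: 97!=49
i=4: 95!=49
i=5: 28!=49
i=6: 49==49 found!

Found at 6, 7 comps


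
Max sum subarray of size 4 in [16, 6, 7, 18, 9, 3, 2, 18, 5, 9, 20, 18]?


[0:4]: 47
[1:5]: 40
[2:6]: 37
[3:7]: 32
[4:8]: 32
[5:9]: 28
[6:10]: 34
[7:11]: 52
[8:12]: 52

Max: 52 at [7:11]


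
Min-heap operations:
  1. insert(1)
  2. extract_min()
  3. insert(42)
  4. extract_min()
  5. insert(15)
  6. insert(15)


insert(1) -> [1]
extract_min()->1, []
insert(42) -> [42]
extract_min()->42, []
insert(15) -> [15]
insert(15) -> [15, 15]

Final heap: [15, 15]


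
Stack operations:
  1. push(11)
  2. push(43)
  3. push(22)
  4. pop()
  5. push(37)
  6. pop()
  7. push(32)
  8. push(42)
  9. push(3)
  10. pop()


push(11) -> [11]
push(43) -> [11, 43]
push(22) -> [11, 43, 22]
pop()->22, [11, 43]
push(37) -> [11, 43, 37]
pop()->37, [11, 43]
push(32) -> [11, 43, 32]
push(42) -> [11, 43, 32, 42]
push(3) -> [11, 43, 32, 42, 3]
pop()->3, [11, 43, 32, 42]

Final stack: [11, 43, 32, 42]


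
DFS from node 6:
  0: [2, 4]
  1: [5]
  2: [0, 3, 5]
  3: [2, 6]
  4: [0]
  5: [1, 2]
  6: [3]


Visit 6, push [3]
Visit 3, push [2]
Visit 2, push [5, 0]
Visit 0, push [4]
Visit 4, push []
Visit 5, push [1]
Visit 1, push []

DFS order: [6, 3, 2, 0, 4, 5, 1]


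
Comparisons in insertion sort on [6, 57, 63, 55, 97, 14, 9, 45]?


Algorithm: insertion sort
Input: [6, 57, 63, 55, 97, 14, 9, 45]
Sorted: [6, 9, 14, 45, 55, 57, 63, 97]

22


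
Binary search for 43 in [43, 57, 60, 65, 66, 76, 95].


Step 1: lo=0, hi=6, mid=3, val=65
Step 2: lo=0, hi=2, mid=1, val=57
Step 3: lo=0, hi=0, mid=0, val=43

Found at index 0


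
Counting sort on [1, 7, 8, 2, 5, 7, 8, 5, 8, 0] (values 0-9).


Input: [1, 7, 8, 2, 5, 7, 8, 5, 8, 0]
Counts: [1, 1, 1, 0, 0, 2, 0, 2, 3, 0]

Sorted: [0, 1, 2, 5, 5, 7, 7, 8, 8, 8]


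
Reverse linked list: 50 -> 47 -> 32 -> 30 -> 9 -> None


Step 1: curr=50, set curr.next=prev(None) | reversed so far: 50
Step 2: curr=47, set curr.next=prev(50) | reversed so far: 47 -> 50
Step 3: curr=32, set curr.next=prev(47) | reversed so far: 32 -> 47 -> 50
Step 4: curr=30, set curr.next=prev(32) | reversed so far: 30 -> 32 -> 47 -> 50
Step 5: curr=9, set curr.next=prev(30) | reversed so far: 9 -> 30 -> 32 -> 47 -> 50

9 -> 30 -> 32 -> 47 -> 50 -> None


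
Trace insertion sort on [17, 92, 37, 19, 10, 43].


Initial: [17, 92, 37, 19, 10, 43]
Insert 92: [17, 92, 37, 19, 10, 43]
Insert 37: [17, 37, 92, 19, 10, 43]
Insert 19: [17, 19, 37, 92, 10, 43]
Insert 10: [10, 17, 19, 37, 92, 43]
Insert 43: [10, 17, 19, 37, 43, 92]

Sorted: [10, 17, 19, 37, 43, 92]


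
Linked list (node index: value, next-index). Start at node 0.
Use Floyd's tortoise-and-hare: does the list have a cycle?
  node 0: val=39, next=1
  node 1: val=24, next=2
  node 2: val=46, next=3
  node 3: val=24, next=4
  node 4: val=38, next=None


Floyd's tortoise (slow, +1) and hare (fast, +2):
  init: slow=0, fast=0
  step 1: slow=1, fast=2
  step 2: slow=2, fast=4
  step 3: fast -> None, no cycle

Cycle: no


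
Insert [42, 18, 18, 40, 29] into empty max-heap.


Insert 42: [42]
Insert 18: [42, 18]
Insert 18: [42, 18, 18]
Insert 40: [42, 40, 18, 18]
Insert 29: [42, 40, 18, 18, 29]

Final heap: [42, 40, 18, 18, 29]


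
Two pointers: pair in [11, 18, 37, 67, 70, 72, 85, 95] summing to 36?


lo=0(11)+hi=7(95)=106
lo=0(11)+hi=6(85)=96
lo=0(11)+hi=5(72)=83
lo=0(11)+hi=4(70)=81
lo=0(11)+hi=3(67)=78
lo=0(11)+hi=2(37)=48
lo=0(11)+hi=1(18)=29

No pair found


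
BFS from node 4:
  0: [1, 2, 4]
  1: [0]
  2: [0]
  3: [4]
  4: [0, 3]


Visit 4, enqueue [0, 3]
Visit 0, enqueue [1, 2]
Visit 3, enqueue []
Visit 1, enqueue []
Visit 2, enqueue []

BFS order: [4, 0, 3, 1, 2]


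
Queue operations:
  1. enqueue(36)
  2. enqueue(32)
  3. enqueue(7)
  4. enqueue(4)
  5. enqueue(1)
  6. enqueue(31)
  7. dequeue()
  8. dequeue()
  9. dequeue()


enqueue(36) -> [36]
enqueue(32) -> [36, 32]
enqueue(7) -> [36, 32, 7]
enqueue(4) -> [36, 32, 7, 4]
enqueue(1) -> [36, 32, 7, 4, 1]
enqueue(31) -> [36, 32, 7, 4, 1, 31]
dequeue()->36, [32, 7, 4, 1, 31]
dequeue()->32, [7, 4, 1, 31]
dequeue()->7, [4, 1, 31]

Final queue: [4, 1, 31]


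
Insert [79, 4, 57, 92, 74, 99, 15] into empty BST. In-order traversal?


Insert 79: root
Insert 4: L from 79
Insert 57: L from 79 -> R from 4
Insert 92: R from 79
Insert 74: L from 79 -> R from 4 -> R from 57
Insert 99: R from 79 -> R from 92
Insert 15: L from 79 -> R from 4 -> L from 57

In-order: [4, 15, 57, 74, 79, 92, 99]


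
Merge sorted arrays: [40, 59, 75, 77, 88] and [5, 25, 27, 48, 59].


Take 5 from B
Take 25 from B
Take 27 from B
Take 40 from A
Take 48 from B
Take 59 from A
Take 59 from B

Merged: [5, 25, 27, 40, 48, 59, 59, 75, 77, 88]


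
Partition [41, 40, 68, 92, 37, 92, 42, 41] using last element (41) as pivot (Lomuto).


Pivot: 41
  41 <= 41: advance i (no swap)
  40 <= 41: advance i (no swap)
  37 <= 41: swap -> [41, 40, 37, 92, 68, 92, 42, 41]
Place pivot at 3: [41, 40, 37, 41, 68, 92, 42, 92]

Partitioned: [41, 40, 37, 41, 68, 92, 42, 92]


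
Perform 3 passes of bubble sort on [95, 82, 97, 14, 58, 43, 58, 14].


Initial: [95, 82, 97, 14, 58, 43, 58, 14]
Pass 1: [82, 95, 14, 58, 43, 58, 14, 97] (6 swaps)
Pass 2: [82, 14, 58, 43, 58, 14, 95, 97] (5 swaps)
Pass 3: [14, 58, 43, 58, 14, 82, 95, 97] (5 swaps)

After 3 passes: [14, 58, 43, 58, 14, 82, 95, 97]


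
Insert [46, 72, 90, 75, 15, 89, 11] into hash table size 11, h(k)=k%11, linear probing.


Insert 46: h=2 -> slot 2
Insert 72: h=6 -> slot 6
Insert 90: h=2, 1 probes -> slot 3
Insert 75: h=9 -> slot 9
Insert 15: h=4 -> slot 4
Insert 89: h=1 -> slot 1
Insert 11: h=0 -> slot 0

Table: [11, 89, 46, 90, 15, None, 72, None, None, 75, None]


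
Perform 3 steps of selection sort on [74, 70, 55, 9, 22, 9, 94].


Initial: [74, 70, 55, 9, 22, 9, 94]
Step 1: min=9 at 3
  Swap: [9, 70, 55, 74, 22, 9, 94]
Step 2: min=9 at 5
  Swap: [9, 9, 55, 74, 22, 70, 94]
Step 3: min=22 at 4
  Swap: [9, 9, 22, 74, 55, 70, 94]

After 3 steps: [9, 9, 22, 74, 55, 70, 94]


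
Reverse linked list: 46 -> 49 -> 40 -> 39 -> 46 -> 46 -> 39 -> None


Step 1: curr=46, set curr.next=prev(None) | reversed so far: 46
Step 2: curr=49, set curr.next=prev(46) | reversed so far: 49 -> 46
Step 3: curr=40, set curr.next=prev(49) | reversed so far: 40 -> 49 -> 46
Step 4: curr=39, set curr.next=prev(40) | reversed so far: 39 -> 40 -> 49 -> 46
Step 5: curr=46, set curr.next=prev(39) | reversed so far: 46 -> 39 -> 40 -> 49 -> 46
Step 6: curr=46, set curr.next=prev(46) | reversed so far: 46 -> 46 -> 39 -> 40 -> 49 -> 46
Step 7: curr=39, set curr.next=prev(46) | reversed so far: 39 -> 46 -> 46 -> 39 -> 40 -> 49 -> 46

39 -> 46 -> 46 -> 39 -> 40 -> 49 -> 46 -> None


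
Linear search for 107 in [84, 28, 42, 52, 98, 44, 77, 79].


i=0: 84!=107
i=1: 28!=107
i=2: 42!=107
i=3: 52!=107
i=4: 98!=107
i=5: 44!=107
i=6: 77!=107
i=7: 79!=107

Not found, 8 comps


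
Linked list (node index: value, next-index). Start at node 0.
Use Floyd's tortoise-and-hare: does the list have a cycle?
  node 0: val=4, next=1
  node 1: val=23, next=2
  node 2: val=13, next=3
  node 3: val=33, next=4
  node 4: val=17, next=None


Floyd's tortoise (slow, +1) and hare (fast, +2):
  init: slow=0, fast=0
  step 1: slow=1, fast=2
  step 2: slow=2, fast=4
  step 3: fast -> None, no cycle

Cycle: no


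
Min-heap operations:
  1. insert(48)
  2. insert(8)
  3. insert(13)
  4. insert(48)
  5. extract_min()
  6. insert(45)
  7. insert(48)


insert(48) -> [48]
insert(8) -> [8, 48]
insert(13) -> [8, 48, 13]
insert(48) -> [8, 48, 13, 48]
extract_min()->8, [13, 48, 48]
insert(45) -> [13, 45, 48, 48]
insert(48) -> [13, 45, 48, 48, 48]

Final heap: [13, 45, 48, 48, 48]


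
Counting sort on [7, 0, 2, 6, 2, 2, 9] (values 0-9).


Input: [7, 0, 2, 6, 2, 2, 9]
Counts: [1, 0, 3, 0, 0, 0, 1, 1, 0, 1]

Sorted: [0, 2, 2, 2, 6, 7, 9]


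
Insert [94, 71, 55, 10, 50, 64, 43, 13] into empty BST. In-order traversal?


Insert 94: root
Insert 71: L from 94
Insert 55: L from 94 -> L from 71
Insert 10: L from 94 -> L from 71 -> L from 55
Insert 50: L from 94 -> L from 71 -> L from 55 -> R from 10
Insert 64: L from 94 -> L from 71 -> R from 55
Insert 43: L from 94 -> L from 71 -> L from 55 -> R from 10 -> L from 50
Insert 13: L from 94 -> L from 71 -> L from 55 -> R from 10 -> L from 50 -> L from 43

In-order: [10, 13, 43, 50, 55, 64, 71, 94]


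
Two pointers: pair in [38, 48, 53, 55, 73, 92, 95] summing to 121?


lo=0(38)+hi=6(95)=133
lo=0(38)+hi=5(92)=130
lo=0(38)+hi=4(73)=111
lo=1(48)+hi=4(73)=121

Yes: 48+73=121


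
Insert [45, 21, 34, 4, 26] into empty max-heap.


Insert 45: [45]
Insert 21: [45, 21]
Insert 34: [45, 21, 34]
Insert 4: [45, 21, 34, 4]
Insert 26: [45, 26, 34, 4, 21]

Final heap: [45, 26, 34, 4, 21]


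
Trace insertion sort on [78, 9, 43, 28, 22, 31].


Initial: [78, 9, 43, 28, 22, 31]
Insert 9: [9, 78, 43, 28, 22, 31]
Insert 43: [9, 43, 78, 28, 22, 31]
Insert 28: [9, 28, 43, 78, 22, 31]
Insert 22: [9, 22, 28, 43, 78, 31]
Insert 31: [9, 22, 28, 31, 43, 78]

Sorted: [9, 22, 28, 31, 43, 78]


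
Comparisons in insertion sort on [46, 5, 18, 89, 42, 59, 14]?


Algorithm: insertion sort
Input: [46, 5, 18, 89, 42, 59, 14]
Sorted: [5, 14, 18, 42, 46, 59, 89]

15


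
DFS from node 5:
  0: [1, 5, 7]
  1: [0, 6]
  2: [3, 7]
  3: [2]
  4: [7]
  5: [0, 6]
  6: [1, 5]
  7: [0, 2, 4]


Visit 5, push [6, 0]
Visit 0, push [7, 1]
Visit 1, push [6]
Visit 6, push []
Visit 7, push [4, 2]
Visit 2, push [3]
Visit 3, push []
Visit 4, push []

DFS order: [5, 0, 1, 6, 7, 2, 3, 4]


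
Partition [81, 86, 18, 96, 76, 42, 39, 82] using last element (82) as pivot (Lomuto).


Pivot: 82
  81 <= 82: advance i (no swap)
  18 <= 82: swap -> [81, 18, 86, 96, 76, 42, 39, 82]
  76 <= 82: swap -> [81, 18, 76, 96, 86, 42, 39, 82]
  42 <= 82: swap -> [81, 18, 76, 42, 86, 96, 39, 82]
  39 <= 82: swap -> [81, 18, 76, 42, 39, 96, 86, 82]
Place pivot at 5: [81, 18, 76, 42, 39, 82, 86, 96]

Partitioned: [81, 18, 76, 42, 39, 82, 86, 96]


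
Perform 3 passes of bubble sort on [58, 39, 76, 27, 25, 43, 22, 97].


Initial: [58, 39, 76, 27, 25, 43, 22, 97]
Pass 1: [39, 58, 27, 25, 43, 22, 76, 97] (5 swaps)
Pass 2: [39, 27, 25, 43, 22, 58, 76, 97] (4 swaps)
Pass 3: [27, 25, 39, 22, 43, 58, 76, 97] (3 swaps)

After 3 passes: [27, 25, 39, 22, 43, 58, 76, 97]


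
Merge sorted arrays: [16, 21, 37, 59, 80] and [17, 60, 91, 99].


Take 16 from A
Take 17 from B
Take 21 from A
Take 37 from A
Take 59 from A
Take 60 from B
Take 80 from A

Merged: [16, 17, 21, 37, 59, 60, 80, 91, 99]


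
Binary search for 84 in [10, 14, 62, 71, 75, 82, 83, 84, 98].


Step 1: lo=0, hi=8, mid=4, val=75
Step 2: lo=5, hi=8, mid=6, val=83
Step 3: lo=7, hi=8, mid=7, val=84

Found at index 7


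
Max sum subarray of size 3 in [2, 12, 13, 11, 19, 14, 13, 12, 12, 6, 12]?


[0:3]: 27
[1:4]: 36
[2:5]: 43
[3:6]: 44
[4:7]: 46
[5:8]: 39
[6:9]: 37
[7:10]: 30
[8:11]: 30

Max: 46 at [4:7]


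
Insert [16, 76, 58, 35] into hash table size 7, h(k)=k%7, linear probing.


Insert 16: h=2 -> slot 2
Insert 76: h=6 -> slot 6
Insert 58: h=2, 1 probes -> slot 3
Insert 35: h=0 -> slot 0

Table: [35, None, 16, 58, None, None, 76]


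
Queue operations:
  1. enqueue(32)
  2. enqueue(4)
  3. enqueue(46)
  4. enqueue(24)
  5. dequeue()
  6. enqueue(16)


enqueue(32) -> [32]
enqueue(4) -> [32, 4]
enqueue(46) -> [32, 4, 46]
enqueue(24) -> [32, 4, 46, 24]
dequeue()->32, [4, 46, 24]
enqueue(16) -> [4, 46, 24, 16]

Final queue: [4, 46, 24, 16]


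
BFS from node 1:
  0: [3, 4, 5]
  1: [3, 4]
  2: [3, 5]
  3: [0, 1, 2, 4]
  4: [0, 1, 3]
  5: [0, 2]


Visit 1, enqueue [3, 4]
Visit 3, enqueue [0, 2]
Visit 4, enqueue []
Visit 0, enqueue [5]
Visit 2, enqueue []
Visit 5, enqueue []

BFS order: [1, 3, 4, 0, 2, 5]


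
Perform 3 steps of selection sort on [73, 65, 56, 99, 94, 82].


Initial: [73, 65, 56, 99, 94, 82]
Step 1: min=56 at 2
  Swap: [56, 65, 73, 99, 94, 82]
Step 2: min=65 at 1
  Swap: [56, 65, 73, 99, 94, 82]
Step 3: min=73 at 2
  Swap: [56, 65, 73, 99, 94, 82]

After 3 steps: [56, 65, 73, 99, 94, 82]


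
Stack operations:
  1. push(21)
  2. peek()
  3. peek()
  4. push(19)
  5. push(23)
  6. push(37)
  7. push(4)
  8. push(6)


push(21) -> [21]
peek()->21
peek()->21
push(19) -> [21, 19]
push(23) -> [21, 19, 23]
push(37) -> [21, 19, 23, 37]
push(4) -> [21, 19, 23, 37, 4]
push(6) -> [21, 19, 23, 37, 4, 6]

Final stack: [21, 19, 23, 37, 4, 6]


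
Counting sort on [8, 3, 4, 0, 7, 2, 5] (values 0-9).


Input: [8, 3, 4, 0, 7, 2, 5]
Counts: [1, 0, 1, 1, 1, 1, 0, 1, 1, 0]

Sorted: [0, 2, 3, 4, 5, 7, 8]


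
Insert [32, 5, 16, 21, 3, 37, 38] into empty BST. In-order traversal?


Insert 32: root
Insert 5: L from 32
Insert 16: L from 32 -> R from 5
Insert 21: L from 32 -> R from 5 -> R from 16
Insert 3: L from 32 -> L from 5
Insert 37: R from 32
Insert 38: R from 32 -> R from 37

In-order: [3, 5, 16, 21, 32, 37, 38]


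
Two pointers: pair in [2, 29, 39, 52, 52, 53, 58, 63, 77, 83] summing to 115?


lo=0(2)+hi=9(83)=85
lo=1(29)+hi=9(83)=112
lo=2(39)+hi=9(83)=122
lo=2(39)+hi=8(77)=116
lo=2(39)+hi=7(63)=102
lo=3(52)+hi=7(63)=115

Yes: 52+63=115


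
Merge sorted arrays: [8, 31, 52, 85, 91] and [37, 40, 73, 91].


Take 8 from A
Take 31 from A
Take 37 from B
Take 40 from B
Take 52 from A
Take 73 from B
Take 85 from A
Take 91 from A

Merged: [8, 31, 37, 40, 52, 73, 85, 91, 91]


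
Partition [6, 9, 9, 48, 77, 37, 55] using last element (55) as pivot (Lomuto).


Pivot: 55
  6 <= 55: advance i (no swap)
  9 <= 55: advance i (no swap)
  9 <= 55: advance i (no swap)
  48 <= 55: advance i (no swap)
  37 <= 55: swap -> [6, 9, 9, 48, 37, 77, 55]
Place pivot at 5: [6, 9, 9, 48, 37, 55, 77]

Partitioned: [6, 9, 9, 48, 37, 55, 77]


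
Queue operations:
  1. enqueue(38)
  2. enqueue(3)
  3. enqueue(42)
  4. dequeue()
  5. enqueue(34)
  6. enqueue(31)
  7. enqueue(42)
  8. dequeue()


enqueue(38) -> [38]
enqueue(3) -> [38, 3]
enqueue(42) -> [38, 3, 42]
dequeue()->38, [3, 42]
enqueue(34) -> [3, 42, 34]
enqueue(31) -> [3, 42, 34, 31]
enqueue(42) -> [3, 42, 34, 31, 42]
dequeue()->3, [42, 34, 31, 42]

Final queue: [42, 34, 31, 42]


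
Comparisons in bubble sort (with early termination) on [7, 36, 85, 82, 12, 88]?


Algorithm: bubble sort (with early termination)
Input: [7, 36, 85, 82, 12, 88]
Sorted: [7, 12, 36, 82, 85, 88]

14


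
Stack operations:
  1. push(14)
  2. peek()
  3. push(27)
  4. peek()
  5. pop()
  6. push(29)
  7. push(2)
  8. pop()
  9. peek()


push(14) -> [14]
peek()->14
push(27) -> [14, 27]
peek()->27
pop()->27, [14]
push(29) -> [14, 29]
push(2) -> [14, 29, 2]
pop()->2, [14, 29]
peek()->29

Final stack: [14, 29]


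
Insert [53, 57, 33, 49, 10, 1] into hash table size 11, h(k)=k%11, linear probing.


Insert 53: h=9 -> slot 9
Insert 57: h=2 -> slot 2
Insert 33: h=0 -> slot 0
Insert 49: h=5 -> slot 5
Insert 10: h=10 -> slot 10
Insert 1: h=1 -> slot 1

Table: [33, 1, 57, None, None, 49, None, None, None, 53, 10]


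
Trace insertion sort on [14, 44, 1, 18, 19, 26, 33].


Initial: [14, 44, 1, 18, 19, 26, 33]
Insert 44: [14, 44, 1, 18, 19, 26, 33]
Insert 1: [1, 14, 44, 18, 19, 26, 33]
Insert 18: [1, 14, 18, 44, 19, 26, 33]
Insert 19: [1, 14, 18, 19, 44, 26, 33]
Insert 26: [1, 14, 18, 19, 26, 44, 33]
Insert 33: [1, 14, 18, 19, 26, 33, 44]

Sorted: [1, 14, 18, 19, 26, 33, 44]


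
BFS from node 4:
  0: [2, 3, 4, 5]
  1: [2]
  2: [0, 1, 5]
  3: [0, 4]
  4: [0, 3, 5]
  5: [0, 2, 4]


Visit 4, enqueue [0, 3, 5]
Visit 0, enqueue [2]
Visit 3, enqueue []
Visit 5, enqueue []
Visit 2, enqueue [1]
Visit 1, enqueue []

BFS order: [4, 0, 3, 5, 2, 1]


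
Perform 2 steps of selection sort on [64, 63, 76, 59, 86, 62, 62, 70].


Initial: [64, 63, 76, 59, 86, 62, 62, 70]
Step 1: min=59 at 3
  Swap: [59, 63, 76, 64, 86, 62, 62, 70]
Step 2: min=62 at 5
  Swap: [59, 62, 76, 64, 86, 63, 62, 70]

After 2 steps: [59, 62, 76, 64, 86, 63, 62, 70]


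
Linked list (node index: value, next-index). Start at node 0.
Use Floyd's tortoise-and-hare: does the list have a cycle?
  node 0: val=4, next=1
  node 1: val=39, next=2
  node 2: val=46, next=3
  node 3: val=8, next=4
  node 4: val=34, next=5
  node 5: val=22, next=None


Floyd's tortoise (slow, +1) and hare (fast, +2):
  init: slow=0, fast=0
  step 1: slow=1, fast=2
  step 2: slow=2, fast=4
  step 3: fast 4->5->None, no cycle

Cycle: no


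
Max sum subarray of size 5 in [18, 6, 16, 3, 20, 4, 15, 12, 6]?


[0:5]: 63
[1:6]: 49
[2:7]: 58
[3:8]: 54
[4:9]: 57

Max: 63 at [0:5]


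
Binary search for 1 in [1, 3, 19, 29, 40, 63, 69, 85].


Step 1: lo=0, hi=7, mid=3, val=29
Step 2: lo=0, hi=2, mid=1, val=3
Step 3: lo=0, hi=0, mid=0, val=1

Found at index 0


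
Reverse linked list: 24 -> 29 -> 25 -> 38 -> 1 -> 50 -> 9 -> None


Step 1: curr=24, set curr.next=prev(None) | reversed so far: 24
Step 2: curr=29, set curr.next=prev(24) | reversed so far: 29 -> 24
Step 3: curr=25, set curr.next=prev(29) | reversed so far: 25 -> 29 -> 24
Step 4: curr=38, set curr.next=prev(25) | reversed so far: 38 -> 25 -> 29 -> 24
Step 5: curr=1, set curr.next=prev(38) | reversed so far: 1 -> 38 -> 25 -> 29 -> 24
Step 6: curr=50, set curr.next=prev(1) | reversed so far: 50 -> 1 -> 38 -> 25 -> 29 -> 24
Step 7: curr=9, set curr.next=prev(50) | reversed so far: 9 -> 50 -> 1 -> 38 -> 25 -> 29 -> 24

9 -> 50 -> 1 -> 38 -> 25 -> 29 -> 24 -> None


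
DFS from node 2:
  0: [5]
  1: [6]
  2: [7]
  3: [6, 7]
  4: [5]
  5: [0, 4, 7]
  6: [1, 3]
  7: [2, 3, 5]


Visit 2, push [7]
Visit 7, push [5, 3]
Visit 3, push [6]
Visit 6, push [1]
Visit 1, push []
Visit 5, push [4, 0]
Visit 0, push []
Visit 4, push []

DFS order: [2, 7, 3, 6, 1, 5, 0, 4]


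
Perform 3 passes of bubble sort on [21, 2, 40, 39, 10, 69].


Initial: [21, 2, 40, 39, 10, 69]
Pass 1: [2, 21, 39, 10, 40, 69] (3 swaps)
Pass 2: [2, 21, 10, 39, 40, 69] (1 swaps)
Pass 3: [2, 10, 21, 39, 40, 69] (1 swaps)

After 3 passes: [2, 10, 21, 39, 40, 69]


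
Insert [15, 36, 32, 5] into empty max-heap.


Insert 15: [15]
Insert 36: [36, 15]
Insert 32: [36, 15, 32]
Insert 5: [36, 15, 32, 5]

Final heap: [36, 15, 32, 5]


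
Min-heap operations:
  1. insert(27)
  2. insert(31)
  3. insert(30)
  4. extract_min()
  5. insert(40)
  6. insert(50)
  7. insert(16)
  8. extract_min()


insert(27) -> [27]
insert(31) -> [27, 31]
insert(30) -> [27, 31, 30]
extract_min()->27, [30, 31]
insert(40) -> [30, 31, 40]
insert(50) -> [30, 31, 40, 50]
insert(16) -> [16, 30, 40, 50, 31]
extract_min()->16, [30, 31, 40, 50]

Final heap: [30, 31, 40, 50]


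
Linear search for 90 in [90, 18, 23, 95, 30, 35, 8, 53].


i=0: 90==90 found!

Found at 0, 1 comps


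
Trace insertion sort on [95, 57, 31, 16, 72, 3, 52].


Initial: [95, 57, 31, 16, 72, 3, 52]
Insert 57: [57, 95, 31, 16, 72, 3, 52]
Insert 31: [31, 57, 95, 16, 72, 3, 52]
Insert 16: [16, 31, 57, 95, 72, 3, 52]
Insert 72: [16, 31, 57, 72, 95, 3, 52]
Insert 3: [3, 16, 31, 57, 72, 95, 52]
Insert 52: [3, 16, 31, 52, 57, 72, 95]

Sorted: [3, 16, 31, 52, 57, 72, 95]


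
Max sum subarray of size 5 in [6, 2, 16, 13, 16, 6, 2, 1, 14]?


[0:5]: 53
[1:6]: 53
[2:7]: 53
[3:8]: 38
[4:9]: 39

Max: 53 at [0:5]


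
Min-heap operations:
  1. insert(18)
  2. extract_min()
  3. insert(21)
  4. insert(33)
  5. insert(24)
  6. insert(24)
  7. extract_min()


insert(18) -> [18]
extract_min()->18, []
insert(21) -> [21]
insert(33) -> [21, 33]
insert(24) -> [21, 33, 24]
insert(24) -> [21, 24, 24, 33]
extract_min()->21, [24, 24, 33]

Final heap: [24, 24, 33]


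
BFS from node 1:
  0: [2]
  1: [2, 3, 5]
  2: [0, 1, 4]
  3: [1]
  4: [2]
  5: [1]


Visit 1, enqueue [2, 3, 5]
Visit 2, enqueue [0, 4]
Visit 3, enqueue []
Visit 5, enqueue []
Visit 0, enqueue []
Visit 4, enqueue []

BFS order: [1, 2, 3, 5, 0, 4]


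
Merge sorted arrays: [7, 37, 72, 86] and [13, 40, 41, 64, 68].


Take 7 from A
Take 13 from B
Take 37 from A
Take 40 from B
Take 41 from B
Take 64 from B
Take 68 from B

Merged: [7, 13, 37, 40, 41, 64, 68, 72, 86]


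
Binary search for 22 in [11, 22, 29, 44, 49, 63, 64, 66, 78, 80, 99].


Step 1: lo=0, hi=10, mid=5, val=63
Step 2: lo=0, hi=4, mid=2, val=29
Step 3: lo=0, hi=1, mid=0, val=11
Step 4: lo=1, hi=1, mid=1, val=22

Found at index 1


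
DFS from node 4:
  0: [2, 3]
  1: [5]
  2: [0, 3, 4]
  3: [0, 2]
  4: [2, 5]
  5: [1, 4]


Visit 4, push [5, 2]
Visit 2, push [3, 0]
Visit 0, push [3]
Visit 3, push []
Visit 5, push [1]
Visit 1, push []

DFS order: [4, 2, 0, 3, 5, 1]


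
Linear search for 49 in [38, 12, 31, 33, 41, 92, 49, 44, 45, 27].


i=0: 38!=49
i=1: 12!=49
i=2: 31!=49
i=3: 33!=49
i=4: 41!=49
i=5: 92!=49
i=6: 49==49 found!

Found at 6, 7 comps


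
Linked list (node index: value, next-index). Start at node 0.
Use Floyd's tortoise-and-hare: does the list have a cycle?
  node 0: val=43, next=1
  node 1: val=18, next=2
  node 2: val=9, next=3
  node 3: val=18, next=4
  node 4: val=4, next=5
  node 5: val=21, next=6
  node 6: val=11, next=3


Floyd's tortoise (slow, +1) and hare (fast, +2):
  init: slow=0, fast=0
  step 1: slow=1, fast=2
  step 2: slow=2, fast=4
  step 3: slow=3, fast=6
  step 4: slow=4, fast=4
  slow == fast at node 4: cycle detected

Cycle: yes


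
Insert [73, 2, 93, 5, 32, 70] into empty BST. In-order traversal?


Insert 73: root
Insert 2: L from 73
Insert 93: R from 73
Insert 5: L from 73 -> R from 2
Insert 32: L from 73 -> R from 2 -> R from 5
Insert 70: L from 73 -> R from 2 -> R from 5 -> R from 32

In-order: [2, 5, 32, 70, 73, 93]


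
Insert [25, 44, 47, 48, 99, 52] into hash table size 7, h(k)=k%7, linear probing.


Insert 25: h=4 -> slot 4
Insert 44: h=2 -> slot 2
Insert 47: h=5 -> slot 5
Insert 48: h=6 -> slot 6
Insert 99: h=1 -> slot 1
Insert 52: h=3 -> slot 3

Table: [None, 99, 44, 52, 25, 47, 48]


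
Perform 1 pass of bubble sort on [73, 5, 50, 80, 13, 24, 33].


Initial: [73, 5, 50, 80, 13, 24, 33]
Pass 1: [5, 50, 73, 13, 24, 33, 80] (5 swaps)

After 1 pass: [5, 50, 73, 13, 24, 33, 80]


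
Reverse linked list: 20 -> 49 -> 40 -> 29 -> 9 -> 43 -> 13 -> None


Step 1: curr=20, set curr.next=prev(None) | reversed so far: 20
Step 2: curr=49, set curr.next=prev(20) | reversed so far: 49 -> 20
Step 3: curr=40, set curr.next=prev(49) | reversed so far: 40 -> 49 -> 20
Step 4: curr=29, set curr.next=prev(40) | reversed so far: 29 -> 40 -> 49 -> 20
Step 5: curr=9, set curr.next=prev(29) | reversed so far: 9 -> 29 -> 40 -> 49 -> 20
Step 6: curr=43, set curr.next=prev(9) | reversed so far: 43 -> 9 -> 29 -> 40 -> 49 -> 20
Step 7: curr=13, set curr.next=prev(43) | reversed so far: 13 -> 43 -> 9 -> 29 -> 40 -> 49 -> 20

13 -> 43 -> 9 -> 29 -> 40 -> 49 -> 20 -> None


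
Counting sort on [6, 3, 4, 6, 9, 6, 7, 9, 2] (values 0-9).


Input: [6, 3, 4, 6, 9, 6, 7, 9, 2]
Counts: [0, 0, 1, 1, 1, 0, 3, 1, 0, 2]

Sorted: [2, 3, 4, 6, 6, 6, 7, 9, 9]


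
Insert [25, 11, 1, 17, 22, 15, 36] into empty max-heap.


Insert 25: [25]
Insert 11: [25, 11]
Insert 1: [25, 11, 1]
Insert 17: [25, 17, 1, 11]
Insert 22: [25, 22, 1, 11, 17]
Insert 15: [25, 22, 15, 11, 17, 1]
Insert 36: [36, 22, 25, 11, 17, 1, 15]

Final heap: [36, 22, 25, 11, 17, 1, 15]


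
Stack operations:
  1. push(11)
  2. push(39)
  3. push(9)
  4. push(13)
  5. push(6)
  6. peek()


push(11) -> [11]
push(39) -> [11, 39]
push(9) -> [11, 39, 9]
push(13) -> [11, 39, 9, 13]
push(6) -> [11, 39, 9, 13, 6]
peek()->6

Final stack: [11, 39, 9, 13, 6]


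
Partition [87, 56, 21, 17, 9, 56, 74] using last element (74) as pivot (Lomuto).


Pivot: 74
  56 <= 74: swap -> [56, 87, 21, 17, 9, 56, 74]
  21 <= 74: swap -> [56, 21, 87, 17, 9, 56, 74]
  17 <= 74: swap -> [56, 21, 17, 87, 9, 56, 74]
  9 <= 74: swap -> [56, 21, 17, 9, 87, 56, 74]
  56 <= 74: swap -> [56, 21, 17, 9, 56, 87, 74]
Place pivot at 5: [56, 21, 17, 9, 56, 74, 87]

Partitioned: [56, 21, 17, 9, 56, 74, 87]


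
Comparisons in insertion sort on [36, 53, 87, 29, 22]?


Algorithm: insertion sort
Input: [36, 53, 87, 29, 22]
Sorted: [22, 29, 36, 53, 87]

9


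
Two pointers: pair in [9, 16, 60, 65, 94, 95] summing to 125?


lo=0(9)+hi=5(95)=104
lo=1(16)+hi=5(95)=111
lo=2(60)+hi=5(95)=155
lo=2(60)+hi=4(94)=154
lo=2(60)+hi=3(65)=125

Yes: 60+65=125


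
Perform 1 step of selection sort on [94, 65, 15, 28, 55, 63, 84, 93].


Initial: [94, 65, 15, 28, 55, 63, 84, 93]
Step 1: min=15 at 2
  Swap: [15, 65, 94, 28, 55, 63, 84, 93]

After 1 step: [15, 65, 94, 28, 55, 63, 84, 93]


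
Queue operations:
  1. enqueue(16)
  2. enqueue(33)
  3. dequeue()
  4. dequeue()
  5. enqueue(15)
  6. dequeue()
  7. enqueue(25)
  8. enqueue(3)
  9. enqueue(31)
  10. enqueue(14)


enqueue(16) -> [16]
enqueue(33) -> [16, 33]
dequeue()->16, [33]
dequeue()->33, []
enqueue(15) -> [15]
dequeue()->15, []
enqueue(25) -> [25]
enqueue(3) -> [25, 3]
enqueue(31) -> [25, 3, 31]
enqueue(14) -> [25, 3, 31, 14]

Final queue: [25, 3, 31, 14]


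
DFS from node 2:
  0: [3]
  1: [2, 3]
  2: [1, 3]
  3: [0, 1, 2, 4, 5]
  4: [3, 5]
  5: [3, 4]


Visit 2, push [3, 1]
Visit 1, push [3]
Visit 3, push [5, 4, 0]
Visit 0, push []
Visit 4, push [5]
Visit 5, push []

DFS order: [2, 1, 3, 0, 4, 5]


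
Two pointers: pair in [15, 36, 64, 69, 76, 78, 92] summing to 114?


lo=0(15)+hi=6(92)=107
lo=1(36)+hi=6(92)=128
lo=1(36)+hi=5(78)=114

Yes: 36+78=114


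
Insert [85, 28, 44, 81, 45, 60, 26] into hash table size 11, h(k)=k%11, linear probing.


Insert 85: h=8 -> slot 8
Insert 28: h=6 -> slot 6
Insert 44: h=0 -> slot 0
Insert 81: h=4 -> slot 4
Insert 45: h=1 -> slot 1
Insert 60: h=5 -> slot 5
Insert 26: h=4, 3 probes -> slot 7

Table: [44, 45, None, None, 81, 60, 28, 26, 85, None, None]


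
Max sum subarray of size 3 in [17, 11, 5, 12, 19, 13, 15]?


[0:3]: 33
[1:4]: 28
[2:5]: 36
[3:6]: 44
[4:7]: 47

Max: 47 at [4:7]


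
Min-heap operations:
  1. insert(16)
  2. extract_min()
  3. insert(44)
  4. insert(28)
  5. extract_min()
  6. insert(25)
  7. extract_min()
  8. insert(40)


insert(16) -> [16]
extract_min()->16, []
insert(44) -> [44]
insert(28) -> [28, 44]
extract_min()->28, [44]
insert(25) -> [25, 44]
extract_min()->25, [44]
insert(40) -> [40, 44]

Final heap: [40, 44]


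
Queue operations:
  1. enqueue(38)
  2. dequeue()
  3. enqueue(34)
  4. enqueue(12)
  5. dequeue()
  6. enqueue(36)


enqueue(38) -> [38]
dequeue()->38, []
enqueue(34) -> [34]
enqueue(12) -> [34, 12]
dequeue()->34, [12]
enqueue(36) -> [12, 36]

Final queue: [12, 36]


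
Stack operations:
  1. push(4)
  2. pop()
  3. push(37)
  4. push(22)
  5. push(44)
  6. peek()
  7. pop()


push(4) -> [4]
pop()->4, []
push(37) -> [37]
push(22) -> [37, 22]
push(44) -> [37, 22, 44]
peek()->44
pop()->44, [37, 22]

Final stack: [37, 22]


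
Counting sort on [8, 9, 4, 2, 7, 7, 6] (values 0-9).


Input: [8, 9, 4, 2, 7, 7, 6]
Counts: [0, 0, 1, 0, 1, 0, 1, 2, 1, 1]

Sorted: [2, 4, 6, 7, 7, 8, 9]


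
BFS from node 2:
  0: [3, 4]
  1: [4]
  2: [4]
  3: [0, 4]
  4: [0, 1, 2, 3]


Visit 2, enqueue [4]
Visit 4, enqueue [0, 1, 3]
Visit 0, enqueue []
Visit 1, enqueue []
Visit 3, enqueue []

BFS order: [2, 4, 0, 1, 3]


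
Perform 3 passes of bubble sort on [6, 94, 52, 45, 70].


Initial: [6, 94, 52, 45, 70]
Pass 1: [6, 52, 45, 70, 94] (3 swaps)
Pass 2: [6, 45, 52, 70, 94] (1 swaps)
Pass 3: [6, 45, 52, 70, 94] (0 swaps)

After 3 passes: [6, 45, 52, 70, 94]


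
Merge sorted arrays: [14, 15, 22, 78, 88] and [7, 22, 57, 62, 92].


Take 7 from B
Take 14 from A
Take 15 from A
Take 22 from A
Take 22 from B
Take 57 from B
Take 62 from B
Take 78 from A
Take 88 from A

Merged: [7, 14, 15, 22, 22, 57, 62, 78, 88, 92]


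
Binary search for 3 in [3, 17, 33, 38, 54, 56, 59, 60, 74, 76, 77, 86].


Step 1: lo=0, hi=11, mid=5, val=56
Step 2: lo=0, hi=4, mid=2, val=33
Step 3: lo=0, hi=1, mid=0, val=3

Found at index 0


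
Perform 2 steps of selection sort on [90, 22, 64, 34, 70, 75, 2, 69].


Initial: [90, 22, 64, 34, 70, 75, 2, 69]
Step 1: min=2 at 6
  Swap: [2, 22, 64, 34, 70, 75, 90, 69]
Step 2: min=22 at 1
  Swap: [2, 22, 64, 34, 70, 75, 90, 69]

After 2 steps: [2, 22, 64, 34, 70, 75, 90, 69]


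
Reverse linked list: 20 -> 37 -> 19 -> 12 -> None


Step 1: curr=20, set curr.next=prev(None) | reversed so far: 20
Step 2: curr=37, set curr.next=prev(20) | reversed so far: 37 -> 20
Step 3: curr=19, set curr.next=prev(37) | reversed so far: 19 -> 37 -> 20
Step 4: curr=12, set curr.next=prev(19) | reversed so far: 12 -> 19 -> 37 -> 20

12 -> 19 -> 37 -> 20 -> None


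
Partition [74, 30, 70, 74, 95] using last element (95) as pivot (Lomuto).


Pivot: 95
  74 <= 95: advance i (no swap)
  30 <= 95: advance i (no swap)
  70 <= 95: advance i (no swap)
  74 <= 95: advance i (no swap)
Place pivot at 4: [74, 30, 70, 74, 95]

Partitioned: [74, 30, 70, 74, 95]


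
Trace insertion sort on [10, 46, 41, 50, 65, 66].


Initial: [10, 46, 41, 50, 65, 66]
Insert 46: [10, 46, 41, 50, 65, 66]
Insert 41: [10, 41, 46, 50, 65, 66]
Insert 50: [10, 41, 46, 50, 65, 66]
Insert 65: [10, 41, 46, 50, 65, 66]
Insert 66: [10, 41, 46, 50, 65, 66]

Sorted: [10, 41, 46, 50, 65, 66]


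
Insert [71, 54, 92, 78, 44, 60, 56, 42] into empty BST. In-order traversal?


Insert 71: root
Insert 54: L from 71
Insert 92: R from 71
Insert 78: R from 71 -> L from 92
Insert 44: L from 71 -> L from 54
Insert 60: L from 71 -> R from 54
Insert 56: L from 71 -> R from 54 -> L from 60
Insert 42: L from 71 -> L from 54 -> L from 44

In-order: [42, 44, 54, 56, 60, 71, 78, 92]


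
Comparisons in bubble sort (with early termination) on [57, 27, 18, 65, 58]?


Algorithm: bubble sort (with early termination)
Input: [57, 27, 18, 65, 58]
Sorted: [18, 27, 57, 58, 65]

9


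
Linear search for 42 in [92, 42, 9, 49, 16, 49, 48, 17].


i=0: 92!=42
i=1: 42==42 found!

Found at 1, 2 comps


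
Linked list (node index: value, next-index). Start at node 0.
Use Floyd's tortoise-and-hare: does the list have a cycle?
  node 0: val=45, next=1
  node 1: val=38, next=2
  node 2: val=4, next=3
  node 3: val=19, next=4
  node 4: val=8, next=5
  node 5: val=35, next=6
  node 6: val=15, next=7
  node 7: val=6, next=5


Floyd's tortoise (slow, +1) and hare (fast, +2):
  init: slow=0, fast=0
  step 1: slow=1, fast=2
  step 2: slow=2, fast=4
  step 3: slow=3, fast=6
  step 4: slow=4, fast=5
  step 5: slow=5, fast=7
  step 6: slow=6, fast=6
  slow == fast at node 6: cycle detected

Cycle: yes


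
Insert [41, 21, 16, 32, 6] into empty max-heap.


Insert 41: [41]
Insert 21: [41, 21]
Insert 16: [41, 21, 16]
Insert 32: [41, 32, 16, 21]
Insert 6: [41, 32, 16, 21, 6]

Final heap: [41, 32, 16, 21, 6]


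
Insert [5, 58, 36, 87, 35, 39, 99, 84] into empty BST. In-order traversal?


Insert 5: root
Insert 58: R from 5
Insert 36: R from 5 -> L from 58
Insert 87: R from 5 -> R from 58
Insert 35: R from 5 -> L from 58 -> L from 36
Insert 39: R from 5 -> L from 58 -> R from 36
Insert 99: R from 5 -> R from 58 -> R from 87
Insert 84: R from 5 -> R from 58 -> L from 87

In-order: [5, 35, 36, 39, 58, 84, 87, 99]


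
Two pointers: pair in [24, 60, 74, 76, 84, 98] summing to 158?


lo=0(24)+hi=5(98)=122
lo=1(60)+hi=5(98)=158

Yes: 60+98=158


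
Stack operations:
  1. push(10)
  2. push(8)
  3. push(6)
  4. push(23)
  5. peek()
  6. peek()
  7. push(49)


push(10) -> [10]
push(8) -> [10, 8]
push(6) -> [10, 8, 6]
push(23) -> [10, 8, 6, 23]
peek()->23
peek()->23
push(49) -> [10, 8, 6, 23, 49]

Final stack: [10, 8, 6, 23, 49]


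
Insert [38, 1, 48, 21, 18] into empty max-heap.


Insert 38: [38]
Insert 1: [38, 1]
Insert 48: [48, 1, 38]
Insert 21: [48, 21, 38, 1]
Insert 18: [48, 21, 38, 1, 18]

Final heap: [48, 21, 38, 1, 18]


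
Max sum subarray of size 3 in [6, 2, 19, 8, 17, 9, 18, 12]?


[0:3]: 27
[1:4]: 29
[2:5]: 44
[3:6]: 34
[4:7]: 44
[5:8]: 39

Max: 44 at [2:5]


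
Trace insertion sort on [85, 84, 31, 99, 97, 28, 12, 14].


Initial: [85, 84, 31, 99, 97, 28, 12, 14]
Insert 84: [84, 85, 31, 99, 97, 28, 12, 14]
Insert 31: [31, 84, 85, 99, 97, 28, 12, 14]
Insert 99: [31, 84, 85, 99, 97, 28, 12, 14]
Insert 97: [31, 84, 85, 97, 99, 28, 12, 14]
Insert 28: [28, 31, 84, 85, 97, 99, 12, 14]
Insert 12: [12, 28, 31, 84, 85, 97, 99, 14]
Insert 14: [12, 14, 28, 31, 84, 85, 97, 99]

Sorted: [12, 14, 28, 31, 84, 85, 97, 99]


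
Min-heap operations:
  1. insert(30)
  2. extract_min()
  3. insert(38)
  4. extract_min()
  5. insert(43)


insert(30) -> [30]
extract_min()->30, []
insert(38) -> [38]
extract_min()->38, []
insert(43) -> [43]

Final heap: [43]
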